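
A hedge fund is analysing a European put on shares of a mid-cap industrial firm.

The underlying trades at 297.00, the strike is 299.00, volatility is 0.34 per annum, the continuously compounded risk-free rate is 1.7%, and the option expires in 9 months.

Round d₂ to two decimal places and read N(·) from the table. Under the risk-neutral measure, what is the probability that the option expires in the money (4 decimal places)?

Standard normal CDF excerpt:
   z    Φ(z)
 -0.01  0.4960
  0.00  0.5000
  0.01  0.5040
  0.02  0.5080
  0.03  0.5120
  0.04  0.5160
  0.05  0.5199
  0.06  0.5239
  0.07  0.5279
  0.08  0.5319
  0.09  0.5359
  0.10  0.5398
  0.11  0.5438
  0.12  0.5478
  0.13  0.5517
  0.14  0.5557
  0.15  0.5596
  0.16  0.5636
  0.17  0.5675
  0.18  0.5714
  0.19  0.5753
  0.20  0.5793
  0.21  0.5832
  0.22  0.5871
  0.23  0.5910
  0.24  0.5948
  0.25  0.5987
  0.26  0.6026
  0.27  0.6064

σ√T = 0.34 × 0.8660 = 0.2944
d₁ = [ln(297/299) + (0.017 + 0.34²/2)·0.75] / 0.2944 = [-0.0067 + 0.0561] / 0.2944 = 0.1677 ≈ 0.17
d₂ = d₁ − σ√T = 0.1677 − 0.2944 = -0.1267 ≈ -0.13
Risk-neutral Pr[S_T < K] = N(−d₂) = N(0.13) = 0.5517

0.5517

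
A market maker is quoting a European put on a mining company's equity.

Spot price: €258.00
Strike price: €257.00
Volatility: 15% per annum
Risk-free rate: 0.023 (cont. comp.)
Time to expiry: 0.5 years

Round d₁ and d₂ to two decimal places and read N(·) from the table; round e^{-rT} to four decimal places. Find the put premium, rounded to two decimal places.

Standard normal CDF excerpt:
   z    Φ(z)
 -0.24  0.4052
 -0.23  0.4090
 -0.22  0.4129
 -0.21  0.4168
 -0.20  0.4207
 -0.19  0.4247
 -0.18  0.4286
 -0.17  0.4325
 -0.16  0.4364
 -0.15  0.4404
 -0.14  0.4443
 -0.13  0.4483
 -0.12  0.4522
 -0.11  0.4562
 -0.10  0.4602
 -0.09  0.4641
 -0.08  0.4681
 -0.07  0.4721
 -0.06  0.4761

€9.37

σ√T = 0.15 × 0.7071 = 0.1061
d₁ = [ln(258/257) + (0.023 + ½·0.15²)·0.5] / (σ√T) = (0.0039 + 0.0171) / 0.1061 = 0.1981 → 0.20
d₂ = 0.1981 − 0.1061 = 0.0920 → 0.09
e^(−rT) = e^(−0.023·0.5) = 0.9886
N(−d₂) = N(-0.09) = 0.4641;  N(−d₁) = N(-0.20) = 0.4207
P = 257·0.9886·0.4641 − 258·0.4207 = 117.9140 − 108.5406 = 9.3734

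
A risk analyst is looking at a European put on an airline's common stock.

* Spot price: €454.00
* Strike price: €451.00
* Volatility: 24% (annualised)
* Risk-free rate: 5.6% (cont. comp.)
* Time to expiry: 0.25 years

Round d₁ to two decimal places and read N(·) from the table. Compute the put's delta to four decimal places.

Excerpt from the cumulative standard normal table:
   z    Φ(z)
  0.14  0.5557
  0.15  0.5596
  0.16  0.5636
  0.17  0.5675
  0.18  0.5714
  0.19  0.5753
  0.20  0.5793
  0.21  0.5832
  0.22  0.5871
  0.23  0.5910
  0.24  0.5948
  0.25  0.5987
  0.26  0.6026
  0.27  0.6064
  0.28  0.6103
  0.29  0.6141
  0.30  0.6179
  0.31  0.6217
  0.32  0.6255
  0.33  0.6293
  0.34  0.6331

-0.4090

σ√T = 0.24·√0.25 = 0.1200
d₁ = [ln(454/451) + (0.056 + 0.24²/2)·0.25] / 0.1200 = [0.0066 + 0.0212] / 0.1200 = 0.2319 → 0.23
N(d₁) = N(0.23) = 0.5910
Δ_put = N(d₁) − 1 = 0.5910 − 1 = -0.4090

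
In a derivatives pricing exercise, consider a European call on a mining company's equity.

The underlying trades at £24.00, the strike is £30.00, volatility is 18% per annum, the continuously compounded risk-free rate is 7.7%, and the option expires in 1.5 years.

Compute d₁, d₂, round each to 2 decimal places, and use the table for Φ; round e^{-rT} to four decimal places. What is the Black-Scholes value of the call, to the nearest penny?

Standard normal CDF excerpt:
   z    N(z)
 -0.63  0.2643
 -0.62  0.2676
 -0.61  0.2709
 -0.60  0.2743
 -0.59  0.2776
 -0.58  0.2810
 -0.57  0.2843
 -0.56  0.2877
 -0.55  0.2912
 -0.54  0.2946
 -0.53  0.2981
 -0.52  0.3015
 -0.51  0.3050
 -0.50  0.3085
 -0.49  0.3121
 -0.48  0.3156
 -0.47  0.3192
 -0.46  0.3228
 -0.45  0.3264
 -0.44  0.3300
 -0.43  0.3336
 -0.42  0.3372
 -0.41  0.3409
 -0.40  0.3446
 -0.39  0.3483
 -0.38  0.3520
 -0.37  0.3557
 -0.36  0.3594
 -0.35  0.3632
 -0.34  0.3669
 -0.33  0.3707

£1.12

T = 1.5;  σ√T = 0.2205
d₁ = [ln(24/30) + (0.077 + ½·0.18²)·1.5] / (σ√T) = (-0.2231 + 0.1398) / 0.2205 = -0.3781 which rounds to -0.38
d₂ = -0.3781 − 0.2205 = -0.5985 which rounds to -0.60
exp(−rT) = exp(−0.077·1.5) = 0.8909
C = 24·N(-0.38) − 30·0.8909·N(-0.60) = 24·0.3520 − 30·0.8909·0.2743 = 8.4480 − 7.3312 = 1.1168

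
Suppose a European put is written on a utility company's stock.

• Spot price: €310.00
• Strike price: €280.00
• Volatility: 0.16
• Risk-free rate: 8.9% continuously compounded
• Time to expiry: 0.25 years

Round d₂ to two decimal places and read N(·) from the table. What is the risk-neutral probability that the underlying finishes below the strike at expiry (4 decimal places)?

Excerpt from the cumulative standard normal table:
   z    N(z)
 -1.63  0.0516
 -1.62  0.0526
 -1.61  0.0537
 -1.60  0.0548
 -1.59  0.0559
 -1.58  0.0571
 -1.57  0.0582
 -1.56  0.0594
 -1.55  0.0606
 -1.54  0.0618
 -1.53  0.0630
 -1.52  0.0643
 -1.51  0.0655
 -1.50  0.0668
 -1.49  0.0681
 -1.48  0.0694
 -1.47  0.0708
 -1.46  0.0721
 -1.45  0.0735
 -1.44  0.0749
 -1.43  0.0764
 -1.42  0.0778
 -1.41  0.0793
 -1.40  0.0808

0.0655

T = 0.25;  σ√T = 0.0800
d₁ = [ln(310/280) + (0.089 + ½·0.16²)·0.25] / (σ√T) = (0.1018 + 0.0255) / 0.0800 = 1.5904 ⇒ 1.59
d₂ = 1.5904 − 0.0800 = 1.5104 ⇒ 1.51
Pr(exercise) under Q = N(−d₂) = N(-1.51) = 0.0655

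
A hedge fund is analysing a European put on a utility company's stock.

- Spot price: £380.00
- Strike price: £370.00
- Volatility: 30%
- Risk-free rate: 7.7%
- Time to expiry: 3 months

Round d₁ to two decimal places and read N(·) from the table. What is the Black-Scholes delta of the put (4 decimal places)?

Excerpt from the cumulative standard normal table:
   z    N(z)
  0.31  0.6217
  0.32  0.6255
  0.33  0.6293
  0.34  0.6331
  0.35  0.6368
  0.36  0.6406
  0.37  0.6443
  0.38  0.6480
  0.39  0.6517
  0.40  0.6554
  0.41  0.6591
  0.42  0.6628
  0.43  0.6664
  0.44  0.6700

T = 0.25;  σ√T = 0.1500
d₁ = [ln(380/370) + (0.077 + 0.3²/2)·0.25] / 0.1500 = [0.0267 + 0.0305] / 0.1500 = 0.3811 ≈ 0.38
N(d₁) = N(0.38) = 0.6480
Δ_put = N(d₁) − 1 = 0.6480 − 1 = -0.3520

-0.3520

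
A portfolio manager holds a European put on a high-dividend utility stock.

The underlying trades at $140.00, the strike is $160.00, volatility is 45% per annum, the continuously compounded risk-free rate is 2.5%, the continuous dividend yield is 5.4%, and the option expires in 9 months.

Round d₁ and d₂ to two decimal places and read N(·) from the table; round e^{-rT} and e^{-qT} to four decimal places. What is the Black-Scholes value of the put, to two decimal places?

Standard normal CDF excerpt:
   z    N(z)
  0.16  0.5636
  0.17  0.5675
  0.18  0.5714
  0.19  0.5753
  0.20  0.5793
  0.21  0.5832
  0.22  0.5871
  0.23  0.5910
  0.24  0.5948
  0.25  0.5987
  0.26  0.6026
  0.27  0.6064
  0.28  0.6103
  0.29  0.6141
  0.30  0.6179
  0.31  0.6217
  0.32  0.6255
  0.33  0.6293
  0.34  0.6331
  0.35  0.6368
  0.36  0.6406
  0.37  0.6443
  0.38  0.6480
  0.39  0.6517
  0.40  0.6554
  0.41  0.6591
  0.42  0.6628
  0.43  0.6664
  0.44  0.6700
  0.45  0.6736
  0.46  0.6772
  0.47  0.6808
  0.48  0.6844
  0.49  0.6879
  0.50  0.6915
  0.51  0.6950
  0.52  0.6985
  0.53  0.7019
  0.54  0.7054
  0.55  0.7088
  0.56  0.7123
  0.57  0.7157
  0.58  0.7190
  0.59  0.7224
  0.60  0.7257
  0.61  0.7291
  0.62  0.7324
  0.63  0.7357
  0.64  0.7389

σ√T = 0.45 × 0.8660 = 0.3897
d₁ = [ln(140/160) + (0.025 − 0.054 + 0.45²/2)·0.75] / 0.3897 = [-0.1335 + 0.0542] / 0.3897 = -0.2036 ≈ -0.20
d₂ = d₁ − σ√T = -0.2036 − 0.3897 = -0.5933 ≈ -0.59
e^(−qT) = e^(−0.054·0.75) = 0.9603;  e^(−rT) = e^(−0.025·0.75) = 0.9814
N(−d₂) = N(0.59) = 0.7224;  N(−d₁) = N(0.20) = 0.5793
P = 160·0.9814·0.7224 − 140·0.9603·0.5793 = 113.4341 − 77.8823 = 35.5519

$35.55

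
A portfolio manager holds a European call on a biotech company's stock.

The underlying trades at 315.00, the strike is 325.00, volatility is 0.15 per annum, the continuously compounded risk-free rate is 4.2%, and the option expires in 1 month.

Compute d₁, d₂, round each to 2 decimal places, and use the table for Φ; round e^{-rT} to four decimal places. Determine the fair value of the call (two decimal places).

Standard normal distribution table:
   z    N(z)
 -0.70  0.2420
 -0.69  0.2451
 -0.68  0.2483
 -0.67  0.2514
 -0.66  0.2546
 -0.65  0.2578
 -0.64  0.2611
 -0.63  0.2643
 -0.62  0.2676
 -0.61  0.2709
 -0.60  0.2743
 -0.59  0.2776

1.84

σ√T = 0.15·√0.08333 = 0.0433
d₁ = [ln(315/325) + (0.042 + ½·0.15²)·0.08333] / (σ√T) = (-0.0313 + 0.0044) / 0.0433 = -0.6193 which rounds to -0.62
d₂ = -0.6193 − 0.0433 = -0.6626 which rounds to -0.66
exp(−rT) = exp(−0.042·0.08333) = 0.9965
N(d₁) = N(-0.62) = 0.2676;  N(d₂) = N(-0.66) = 0.2546
C = 315·0.2676 − 325·0.9965·0.2546 = 84.2940 − 82.4554 = 1.8386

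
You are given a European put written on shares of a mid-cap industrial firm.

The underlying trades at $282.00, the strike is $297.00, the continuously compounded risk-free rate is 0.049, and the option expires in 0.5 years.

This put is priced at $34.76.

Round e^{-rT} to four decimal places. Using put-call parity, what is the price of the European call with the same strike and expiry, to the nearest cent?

e^(−rT) = e^(−0.049·0.5) = 0.9758
Put-call parity: C − P = S − K·e^(−rT) = 282 − 297·0.9758 = 282 − 289.8126 = -7.8126
C = P + (C − P) = 34.76 + (-7.8126) = 26.9474

$26.95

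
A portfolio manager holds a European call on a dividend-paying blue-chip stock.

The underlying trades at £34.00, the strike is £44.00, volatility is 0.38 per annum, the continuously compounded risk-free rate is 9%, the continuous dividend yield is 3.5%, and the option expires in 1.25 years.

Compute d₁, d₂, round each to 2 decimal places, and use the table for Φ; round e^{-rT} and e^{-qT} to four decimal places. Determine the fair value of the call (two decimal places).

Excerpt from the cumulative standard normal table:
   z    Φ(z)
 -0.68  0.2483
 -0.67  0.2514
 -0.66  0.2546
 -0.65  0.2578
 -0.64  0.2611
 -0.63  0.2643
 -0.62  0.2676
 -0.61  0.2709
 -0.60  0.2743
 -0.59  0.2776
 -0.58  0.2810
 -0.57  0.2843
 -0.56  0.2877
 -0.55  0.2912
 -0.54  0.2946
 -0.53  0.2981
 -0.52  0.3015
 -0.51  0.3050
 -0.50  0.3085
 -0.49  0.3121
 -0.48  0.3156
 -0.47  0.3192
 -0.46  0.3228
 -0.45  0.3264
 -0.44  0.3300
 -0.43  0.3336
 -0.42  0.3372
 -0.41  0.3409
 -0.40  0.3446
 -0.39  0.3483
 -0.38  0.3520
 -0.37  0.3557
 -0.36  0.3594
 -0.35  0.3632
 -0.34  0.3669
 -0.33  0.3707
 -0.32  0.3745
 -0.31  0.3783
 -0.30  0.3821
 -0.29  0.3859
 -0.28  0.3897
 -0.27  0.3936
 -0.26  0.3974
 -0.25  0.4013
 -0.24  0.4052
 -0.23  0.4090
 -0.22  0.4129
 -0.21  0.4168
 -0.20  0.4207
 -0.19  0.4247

σ√T = 0.38 × 1.1180 = 0.4249
ln(S/K) + (r − q + σ²/2)T = ln(34/44) + (0.09 − 0.035 + 0.38²/2)·1.25 = -0.2578 + 0.1590 = -0.0988
d₁ = -0.0988 / 0.4249 = -0.2326 which rounds to -0.23
d₂ = d₁ − σ√T = -0.2326 − 0.4249 = -0.6575 which rounds to -0.66
exp(−qT) = exp(−0.035·1.25) = 0.9572;  exp(−rT) = exp(−0.09·1.25) = 0.8936
N(d₁) = N(-0.23) = 0.4090;  N(d₂) = N(-0.66) = 0.2546
C = 34·0.9572·0.4090 − 44·0.8936·0.2546 = 13.3108 − 10.0105 = 3.3004

£3.30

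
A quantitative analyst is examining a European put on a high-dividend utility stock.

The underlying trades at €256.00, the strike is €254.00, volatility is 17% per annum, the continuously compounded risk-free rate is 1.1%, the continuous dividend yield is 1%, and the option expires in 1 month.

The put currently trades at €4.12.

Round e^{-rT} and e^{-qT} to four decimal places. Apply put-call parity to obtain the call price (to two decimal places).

€6.14

exp(−qT) = exp(−0.01·0.08333) = 0.9992;  exp(−rT) = exp(−0.011·0.08333) = 0.9991
Put-call parity: C − P = S·e^(−qT) − K·e^(−rT) = 256·0.9992 − 254·0.9991 = 255.7952 − 253.7714 = 2.0238
C = P + (C − P) = 4.12 + (2.0238) = 6.1438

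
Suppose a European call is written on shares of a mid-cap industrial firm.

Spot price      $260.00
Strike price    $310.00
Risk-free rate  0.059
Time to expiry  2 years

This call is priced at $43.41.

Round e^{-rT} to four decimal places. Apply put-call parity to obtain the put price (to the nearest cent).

$58.91

exp(−rT) = exp(−0.059·2) = 0.8887
Put-call parity: C − P = S − K·e^(−rT) = 260 − 310·0.8887 = 260 − 275.4970 = -15.4970
P = C − (C − P) = 43.41 − (-15.4970) = 58.9070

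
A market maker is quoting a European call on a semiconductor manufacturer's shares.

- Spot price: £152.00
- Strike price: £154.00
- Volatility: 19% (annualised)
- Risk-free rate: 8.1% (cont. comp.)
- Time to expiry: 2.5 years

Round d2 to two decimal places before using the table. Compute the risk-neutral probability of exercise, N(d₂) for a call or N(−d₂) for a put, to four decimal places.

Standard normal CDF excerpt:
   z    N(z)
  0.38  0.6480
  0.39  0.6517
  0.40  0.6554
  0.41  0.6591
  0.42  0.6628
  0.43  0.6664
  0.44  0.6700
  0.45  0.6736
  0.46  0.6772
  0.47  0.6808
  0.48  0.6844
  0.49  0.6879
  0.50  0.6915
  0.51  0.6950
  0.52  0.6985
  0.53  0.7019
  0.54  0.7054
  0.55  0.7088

0.6844

σ√T = 0.19 × 1.5811 = 0.3004
d₁ = [ln(152/154) + (0.081 + ½·0.19²)·2.5] / (σ√T) = (-0.0131 + 0.2476) / 0.3004 = 0.7808 which rounds to 0.78
d₂ = 0.7808 − 0.3004 = 0.4803 which rounds to 0.48
Risk-neutral Pr[S_T > K] = N(d₂) = N(0.48) = 0.6844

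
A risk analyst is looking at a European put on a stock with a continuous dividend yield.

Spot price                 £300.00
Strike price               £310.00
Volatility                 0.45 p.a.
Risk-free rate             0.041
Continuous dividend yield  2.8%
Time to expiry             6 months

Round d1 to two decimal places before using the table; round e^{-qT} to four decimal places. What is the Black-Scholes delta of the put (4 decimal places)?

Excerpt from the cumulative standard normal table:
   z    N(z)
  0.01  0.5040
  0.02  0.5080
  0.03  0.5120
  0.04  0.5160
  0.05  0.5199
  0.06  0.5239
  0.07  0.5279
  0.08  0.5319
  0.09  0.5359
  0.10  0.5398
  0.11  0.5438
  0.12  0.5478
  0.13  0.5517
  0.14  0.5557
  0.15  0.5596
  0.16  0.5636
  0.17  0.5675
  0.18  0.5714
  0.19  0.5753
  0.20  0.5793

T = 0.5;  σ√T = 0.3182
d₁ = [ln(300/310) + (0.041 − 0.028 + 0.45²/2)·0.5] / 0.3182 = [-0.0328 + 0.0571] / 0.3182 = 0.0765 ⇒ 0.08
N(d₁) = N(0.08) = 0.5319
Δ_put = e^(−qT)·(N(d₁) − 1) = 0.9861·(0.5319 − 1) = -0.4616

-0.4616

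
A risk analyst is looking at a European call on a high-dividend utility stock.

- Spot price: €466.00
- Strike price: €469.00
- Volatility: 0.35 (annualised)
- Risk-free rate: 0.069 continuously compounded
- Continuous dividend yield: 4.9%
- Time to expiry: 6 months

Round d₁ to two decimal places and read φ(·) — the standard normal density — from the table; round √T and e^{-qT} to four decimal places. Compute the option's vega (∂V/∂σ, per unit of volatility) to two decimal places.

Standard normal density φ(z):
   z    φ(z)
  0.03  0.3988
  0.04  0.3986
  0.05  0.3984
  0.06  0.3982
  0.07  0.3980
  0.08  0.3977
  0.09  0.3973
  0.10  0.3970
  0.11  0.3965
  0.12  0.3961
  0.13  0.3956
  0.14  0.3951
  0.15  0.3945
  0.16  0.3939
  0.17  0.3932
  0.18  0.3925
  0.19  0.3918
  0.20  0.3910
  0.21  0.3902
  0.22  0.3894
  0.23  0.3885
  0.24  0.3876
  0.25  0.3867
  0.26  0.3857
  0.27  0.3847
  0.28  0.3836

127.04

σ√T = 0.35 × 0.7071 = 0.2475
d₁ = [ln(466/469) + (0.069 − 0.049 + 0.35²/2)·0.5] / 0.2475 = [-0.0064 + 0.0406] / 0.2475 = 0.1382 ≈ 0.14
√T = √0.5 = 0.7071
φ(d₁) = φ(0.14) = 0.3951
exp(−qT) = exp(−0.049·0.5) = 0.9758
vega = S·exp(−qT)·φ(d₁)·√T = 466·0.9758·0.3951·0.7071 = 127.0383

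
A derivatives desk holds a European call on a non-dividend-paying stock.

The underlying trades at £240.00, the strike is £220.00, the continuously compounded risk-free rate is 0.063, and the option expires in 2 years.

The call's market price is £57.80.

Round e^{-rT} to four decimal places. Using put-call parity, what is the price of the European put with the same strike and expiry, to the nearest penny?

exp(−rT) = exp(−0.063·2) = 0.8816
Put-call parity: C − P = S − K·e^(−rT) = 240 − 220·0.8816 = 240 − 193.9520 = 46.0480
P = C − (C − P) = 57.80 − (46.0480) = 11.7520

£11.75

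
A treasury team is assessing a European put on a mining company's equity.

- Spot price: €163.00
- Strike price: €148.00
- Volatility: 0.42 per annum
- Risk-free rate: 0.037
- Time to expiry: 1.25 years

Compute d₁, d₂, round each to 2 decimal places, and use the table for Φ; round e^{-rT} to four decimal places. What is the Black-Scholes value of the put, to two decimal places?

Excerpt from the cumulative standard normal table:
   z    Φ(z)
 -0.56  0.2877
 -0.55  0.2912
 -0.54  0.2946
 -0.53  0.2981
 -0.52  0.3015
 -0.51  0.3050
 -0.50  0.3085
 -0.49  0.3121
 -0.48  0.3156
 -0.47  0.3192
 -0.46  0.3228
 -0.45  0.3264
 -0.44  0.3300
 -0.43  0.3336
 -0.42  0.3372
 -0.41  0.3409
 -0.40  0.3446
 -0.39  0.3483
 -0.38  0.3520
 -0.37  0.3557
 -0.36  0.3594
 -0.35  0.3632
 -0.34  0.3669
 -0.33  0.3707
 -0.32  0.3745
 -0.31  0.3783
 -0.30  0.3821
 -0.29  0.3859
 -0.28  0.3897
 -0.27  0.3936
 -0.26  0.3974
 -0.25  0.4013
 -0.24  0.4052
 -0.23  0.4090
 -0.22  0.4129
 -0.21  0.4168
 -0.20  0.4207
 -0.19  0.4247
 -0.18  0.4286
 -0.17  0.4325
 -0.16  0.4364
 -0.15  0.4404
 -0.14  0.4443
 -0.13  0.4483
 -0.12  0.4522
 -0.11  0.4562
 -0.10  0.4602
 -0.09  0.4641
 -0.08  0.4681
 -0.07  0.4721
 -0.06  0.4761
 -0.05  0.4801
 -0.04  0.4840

€18.69

T = 1.25;  σ√T = 0.4696
d₁ = [ln(163/148) + (0.037 + 0.42²/2)·1.25] / 0.4696 = [0.0965 + 0.1565] / 0.4696 = 0.5389 which rounds to 0.54
d₂ = d₁ − σ√T = 0.5389 − 0.4696 = 0.0693 which rounds to 0.07
e^(−rT) = e^(−0.037·1.25) = 0.9548
P = 148·0.9548·N(-0.07) − 163·N(-0.54) = 148·0.9548·0.4721 − 163·0.2946 = 66.7126 − 48.0198 = 18.6928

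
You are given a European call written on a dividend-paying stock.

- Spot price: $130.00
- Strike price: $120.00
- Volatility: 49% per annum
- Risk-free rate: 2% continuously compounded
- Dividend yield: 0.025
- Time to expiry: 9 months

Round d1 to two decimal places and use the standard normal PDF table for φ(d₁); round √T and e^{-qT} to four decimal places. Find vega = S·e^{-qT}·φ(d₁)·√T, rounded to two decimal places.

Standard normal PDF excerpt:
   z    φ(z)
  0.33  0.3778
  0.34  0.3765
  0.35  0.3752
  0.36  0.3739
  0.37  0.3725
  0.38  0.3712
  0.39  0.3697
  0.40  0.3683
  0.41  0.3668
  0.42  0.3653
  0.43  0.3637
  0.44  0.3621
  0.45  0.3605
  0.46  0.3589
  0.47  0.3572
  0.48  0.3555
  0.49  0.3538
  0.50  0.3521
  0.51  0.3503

σ√T = 0.49·√0.75 = 0.4244
d₁ = [ln(130/120) + (0.02 − 0.025 + ½·0.49²)·0.75] / (σ√T) = (0.0800 + 0.0863) / 0.4244 = 0.3920 ≈ 0.39
√T = √0.75 = 0.8660
φ(d₁) = φ(0.39) = 0.3697
exp(−qT) = exp(−0.025·0.75) = 0.9814
vega = S·exp(−qT)·φ(d₁)·√T = 130·0.9814·0.3697·0.8660 = 40.8467

40.85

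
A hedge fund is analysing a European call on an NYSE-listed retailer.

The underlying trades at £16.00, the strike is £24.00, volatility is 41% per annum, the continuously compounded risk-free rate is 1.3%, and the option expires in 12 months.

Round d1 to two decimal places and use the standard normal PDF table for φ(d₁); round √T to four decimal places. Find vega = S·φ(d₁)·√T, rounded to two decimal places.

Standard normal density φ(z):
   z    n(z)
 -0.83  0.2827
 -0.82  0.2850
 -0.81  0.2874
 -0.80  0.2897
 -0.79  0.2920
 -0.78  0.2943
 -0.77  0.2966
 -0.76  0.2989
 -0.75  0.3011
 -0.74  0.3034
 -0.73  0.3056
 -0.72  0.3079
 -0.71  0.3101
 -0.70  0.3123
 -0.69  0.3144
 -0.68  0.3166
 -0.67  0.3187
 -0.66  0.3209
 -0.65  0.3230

σ√T = 0.41 × 1.0000 = 0.4100
ln(S/K) + (r + σ²/2)T = ln(16/24) + (0.013 + 0.41²/2)·1 = -0.4055 + 0.0970 = -0.3084
d₁ = -0.3084 / 0.4100 = -0.7522 → -0.75
√T = √1 = 1.0000
φ(d₁) = φ(-0.75) = 0.3011
vega = S·φ(d₁)·√T = 16·0.3011·1.0000 = 4.8176

4.82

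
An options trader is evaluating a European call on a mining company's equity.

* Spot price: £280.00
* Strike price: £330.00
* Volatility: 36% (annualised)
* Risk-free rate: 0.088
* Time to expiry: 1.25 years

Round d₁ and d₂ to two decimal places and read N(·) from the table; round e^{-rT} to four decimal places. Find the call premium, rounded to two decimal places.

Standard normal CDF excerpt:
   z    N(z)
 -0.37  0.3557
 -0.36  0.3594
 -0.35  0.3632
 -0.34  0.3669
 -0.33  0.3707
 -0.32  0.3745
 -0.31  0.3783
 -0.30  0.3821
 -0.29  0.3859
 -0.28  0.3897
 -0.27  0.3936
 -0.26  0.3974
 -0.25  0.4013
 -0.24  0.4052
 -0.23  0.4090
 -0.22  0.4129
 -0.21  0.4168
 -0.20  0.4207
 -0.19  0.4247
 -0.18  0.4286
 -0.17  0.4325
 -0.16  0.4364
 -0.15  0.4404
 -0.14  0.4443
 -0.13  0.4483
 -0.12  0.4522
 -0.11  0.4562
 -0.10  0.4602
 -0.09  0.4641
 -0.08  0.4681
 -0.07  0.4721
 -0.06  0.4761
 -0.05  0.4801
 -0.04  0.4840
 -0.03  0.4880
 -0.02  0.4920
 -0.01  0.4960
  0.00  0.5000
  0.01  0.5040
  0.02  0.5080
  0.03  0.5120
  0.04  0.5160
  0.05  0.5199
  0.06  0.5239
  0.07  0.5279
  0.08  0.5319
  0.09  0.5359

σ√T = 0.36 × 1.1180 = 0.4025
ln(S/K) + (r + σ²/2)T = ln(280/330) + (0.088 + 0.36²/2)·1.25 = -0.1643 + 0.1910 = 0.0267
d₁ = 0.0267 / 0.4025 = 0.0663 which rounds to 0.07
d₂ = d₁ − σ√T = 0.0663 − 0.4025 = -0.3362 which rounds to -0.34
exp(−rT) = exp(−0.088·1.25) = 0.8958
N(d₁) = N(0.07) = 0.5279;  N(d₂) = N(-0.34) = 0.3669
C = 280·0.5279 − 330·0.8958·0.3669 = 147.8120 − 108.4608 = 39.3512

£39.35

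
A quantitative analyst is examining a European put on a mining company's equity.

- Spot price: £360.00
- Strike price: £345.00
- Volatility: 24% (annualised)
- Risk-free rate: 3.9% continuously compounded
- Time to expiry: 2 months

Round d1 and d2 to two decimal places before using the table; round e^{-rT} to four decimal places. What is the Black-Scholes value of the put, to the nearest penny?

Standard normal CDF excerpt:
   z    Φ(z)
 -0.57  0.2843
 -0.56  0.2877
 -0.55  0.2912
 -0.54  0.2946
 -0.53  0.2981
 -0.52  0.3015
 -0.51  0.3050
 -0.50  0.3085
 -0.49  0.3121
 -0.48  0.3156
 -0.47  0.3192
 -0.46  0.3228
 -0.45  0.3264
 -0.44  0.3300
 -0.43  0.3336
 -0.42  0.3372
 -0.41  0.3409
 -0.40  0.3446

£7.04

T = 0.1667;  σ√T = 0.0980
d₁ = [ln(360/345) + (0.039 + 0.24²/2)·0.1667] / 0.0980 = [0.0426 + 0.0113] / 0.0980 = 0.5497 ≈ 0.55
d₂ = d₁ − σ√T = 0.5497 − 0.0980 = 0.4517 ≈ 0.45
exp(−rT) = exp(−0.039·0.1667) = 0.9935
P = 345·0.9935·N(-0.45) − 360·N(-0.55) = 345·0.9935·0.3264 − 360·0.2912 = 111.8760 − 104.8320 = 7.0440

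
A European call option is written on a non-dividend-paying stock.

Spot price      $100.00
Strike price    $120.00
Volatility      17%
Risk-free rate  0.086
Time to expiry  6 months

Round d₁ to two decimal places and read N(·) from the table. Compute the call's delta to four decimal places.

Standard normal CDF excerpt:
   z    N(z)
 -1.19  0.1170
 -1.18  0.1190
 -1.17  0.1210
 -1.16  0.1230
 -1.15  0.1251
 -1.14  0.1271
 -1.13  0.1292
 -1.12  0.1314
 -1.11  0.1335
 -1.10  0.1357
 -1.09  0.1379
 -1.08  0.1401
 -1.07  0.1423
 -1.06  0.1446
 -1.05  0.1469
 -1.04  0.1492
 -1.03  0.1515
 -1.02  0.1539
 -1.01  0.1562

0.1357

σ√T = 0.17 × 0.7071 = 0.1202
d₁ = [ln(100/120) + (0.086 + 0.17²/2)·0.5] / 0.1202 = [-0.1823 + 0.0502] / 0.1202 = -1.0989 ⇒ -1.10
N(d₁) = N(-1.10) = 0.1357
Δ_call = N(d₁) = 0.1357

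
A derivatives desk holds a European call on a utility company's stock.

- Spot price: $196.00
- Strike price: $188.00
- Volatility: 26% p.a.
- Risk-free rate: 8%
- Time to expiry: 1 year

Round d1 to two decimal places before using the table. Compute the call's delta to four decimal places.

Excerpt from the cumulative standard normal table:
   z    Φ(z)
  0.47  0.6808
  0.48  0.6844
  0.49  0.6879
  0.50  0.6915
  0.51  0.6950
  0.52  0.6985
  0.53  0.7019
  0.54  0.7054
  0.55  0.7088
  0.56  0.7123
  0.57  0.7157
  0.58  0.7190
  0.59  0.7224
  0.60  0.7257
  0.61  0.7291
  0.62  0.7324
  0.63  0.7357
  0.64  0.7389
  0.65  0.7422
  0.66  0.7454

0.7257

σ√T = 0.26 × 1.0000 = 0.2600
ln(S/K) + (r + σ²/2)T = ln(196/188) + (0.08 + 0.26²/2)·1 = 0.0417 + 0.1138 = 0.1555
d₁ = 0.1555 / 0.2600 = 0.5980 which rounds to 0.60
N(d₁) = N(0.60) = 0.7257
Δ_call = N(d₁) = 0.7257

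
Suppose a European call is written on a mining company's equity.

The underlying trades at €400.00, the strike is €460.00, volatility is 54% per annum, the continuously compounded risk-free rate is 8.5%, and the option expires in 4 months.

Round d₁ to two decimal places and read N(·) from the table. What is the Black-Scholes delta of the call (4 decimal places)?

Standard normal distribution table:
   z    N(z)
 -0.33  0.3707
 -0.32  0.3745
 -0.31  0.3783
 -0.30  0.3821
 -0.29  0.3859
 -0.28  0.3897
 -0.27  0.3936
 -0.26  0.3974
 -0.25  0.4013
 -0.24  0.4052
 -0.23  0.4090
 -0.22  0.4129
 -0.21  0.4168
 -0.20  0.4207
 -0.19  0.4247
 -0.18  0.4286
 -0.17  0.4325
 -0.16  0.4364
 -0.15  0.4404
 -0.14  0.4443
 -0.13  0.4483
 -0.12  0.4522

σ√T = 0.54·√0.3333 = 0.3118
ln(S/K) + (r + σ²/2)T = ln(400/460) + (0.085 + 0.54²/2)·0.3333 = -0.1398 + 0.0769 = -0.0628
d₁ = -0.0628 / 0.3118 = -0.2015 ⇒ -0.20
N(d₁) = N(-0.20) = 0.4207
Δ_call = N(d₁) = 0.4207

0.4207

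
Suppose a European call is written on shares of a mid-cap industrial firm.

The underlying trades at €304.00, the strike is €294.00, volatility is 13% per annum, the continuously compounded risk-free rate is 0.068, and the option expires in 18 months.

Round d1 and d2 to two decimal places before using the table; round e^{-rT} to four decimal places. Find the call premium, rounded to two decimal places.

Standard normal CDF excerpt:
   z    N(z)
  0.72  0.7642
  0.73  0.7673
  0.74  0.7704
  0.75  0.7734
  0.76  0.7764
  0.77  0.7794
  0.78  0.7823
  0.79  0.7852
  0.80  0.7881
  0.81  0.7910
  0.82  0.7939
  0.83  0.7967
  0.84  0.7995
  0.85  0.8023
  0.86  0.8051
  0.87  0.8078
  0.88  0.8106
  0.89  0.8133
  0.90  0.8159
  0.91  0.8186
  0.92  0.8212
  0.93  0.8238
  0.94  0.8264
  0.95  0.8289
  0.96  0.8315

€43.52

σ√T = 0.13 × 1.2247 = 0.1592
d₁ = [ln(304/294) + (0.068 + ½·0.13²)·1.5] / (σ√T) = (0.0334 + 0.1147) / 0.1592 = 0.9303 → 0.93
d₂ = 0.9303 − 0.1592 = 0.7711 → 0.77
e^(−rT) = e^(−0.068·1.5) = 0.9030
N(d₁) = N(0.93) = 0.8238;  N(d₂) = N(0.77) = 0.7794
C = 304·0.8238 − 294·0.9030·0.7794 = 250.4352 − 206.9167 = 43.5185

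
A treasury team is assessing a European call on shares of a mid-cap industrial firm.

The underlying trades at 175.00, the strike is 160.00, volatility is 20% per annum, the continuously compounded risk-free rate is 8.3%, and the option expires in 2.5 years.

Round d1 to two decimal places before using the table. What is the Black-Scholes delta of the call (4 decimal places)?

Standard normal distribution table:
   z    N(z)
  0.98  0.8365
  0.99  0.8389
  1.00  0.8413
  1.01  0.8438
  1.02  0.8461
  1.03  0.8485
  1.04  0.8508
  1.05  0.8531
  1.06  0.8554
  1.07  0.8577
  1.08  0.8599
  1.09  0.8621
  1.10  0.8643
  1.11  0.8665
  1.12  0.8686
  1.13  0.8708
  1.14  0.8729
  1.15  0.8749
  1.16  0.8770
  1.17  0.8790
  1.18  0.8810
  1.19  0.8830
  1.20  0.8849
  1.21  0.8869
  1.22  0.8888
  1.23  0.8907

σ√T = 0.2·√2.5 = 0.3162
d₁ = [ln(175/160) + (0.083 + 0.2²/2)·2.5] / 0.3162 = [0.0896 + 0.2575] / 0.3162 = 1.0977 ≈ 1.10
N(d₁) = N(1.10) = 0.8643
Δ_call = N(d₁) = 0.8643

0.8643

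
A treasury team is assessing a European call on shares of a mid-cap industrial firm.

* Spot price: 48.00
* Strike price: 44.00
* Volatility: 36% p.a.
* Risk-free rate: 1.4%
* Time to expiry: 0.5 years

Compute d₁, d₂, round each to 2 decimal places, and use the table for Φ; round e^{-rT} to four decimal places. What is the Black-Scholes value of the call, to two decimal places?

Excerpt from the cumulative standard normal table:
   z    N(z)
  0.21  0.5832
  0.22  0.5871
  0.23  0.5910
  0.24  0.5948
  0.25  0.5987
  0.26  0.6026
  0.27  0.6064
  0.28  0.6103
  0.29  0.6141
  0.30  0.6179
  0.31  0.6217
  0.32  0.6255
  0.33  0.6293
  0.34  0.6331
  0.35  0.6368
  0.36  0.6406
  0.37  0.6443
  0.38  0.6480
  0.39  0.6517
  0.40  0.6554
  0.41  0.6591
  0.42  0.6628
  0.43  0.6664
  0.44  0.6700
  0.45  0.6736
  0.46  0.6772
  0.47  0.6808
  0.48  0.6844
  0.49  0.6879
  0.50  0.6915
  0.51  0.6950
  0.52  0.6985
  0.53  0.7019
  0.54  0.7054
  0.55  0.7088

7.20

σ√T = 0.36 × 0.7071 = 0.2546
ln(S/K) + (r + σ²/2)T = ln(48/44) + (0.014 + 0.36²/2)·0.5 = 0.0870 + 0.0394 = 0.1264
d₁ = 0.1264 / 0.2546 = 0.4966 ≈ 0.50
d₂ = d₁ − σ√T = 0.4966 − 0.2546 = 0.2420 ≈ 0.24
e^(−rT) = e^(−0.014·0.5) = 0.9930
N(d₁) = N(0.50) = 0.6915;  N(d₂) = N(0.24) = 0.5948
C = 48·0.6915 − 44·0.9930·0.5948 = 33.1920 − 25.9880 = 7.2040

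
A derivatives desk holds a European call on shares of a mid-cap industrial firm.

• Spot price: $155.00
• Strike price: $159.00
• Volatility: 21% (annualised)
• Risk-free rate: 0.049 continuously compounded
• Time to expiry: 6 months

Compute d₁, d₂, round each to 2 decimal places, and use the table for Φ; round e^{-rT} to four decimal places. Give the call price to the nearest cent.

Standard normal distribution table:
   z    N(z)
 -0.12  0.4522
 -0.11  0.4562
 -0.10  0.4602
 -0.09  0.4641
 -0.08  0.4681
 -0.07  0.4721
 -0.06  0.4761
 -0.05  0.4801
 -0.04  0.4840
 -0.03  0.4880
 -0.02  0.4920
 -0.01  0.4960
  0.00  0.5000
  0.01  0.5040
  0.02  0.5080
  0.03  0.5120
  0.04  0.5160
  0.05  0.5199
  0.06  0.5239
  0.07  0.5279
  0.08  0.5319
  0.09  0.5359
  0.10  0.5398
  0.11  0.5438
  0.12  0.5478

σ√T = 0.21·√0.5 = 0.1485
d₁ = [ln(155/159) + (0.049 + ½·0.21²)·0.5] / (σ√T) = (-0.0255 + 0.0355) / 0.1485 = 0.0677 ⇒ 0.07
d₂ = 0.0677 − 0.1485 = -0.0808 ⇒ -0.08
e^(−rT) = e^(−0.049·0.5) = 0.9758
C = 155·N(0.07) − 159·0.9758·N(-0.08) = 155·0.5279 − 159·0.9758·0.4681 = 81.8245 − 72.6267 = 9.1978

$9.20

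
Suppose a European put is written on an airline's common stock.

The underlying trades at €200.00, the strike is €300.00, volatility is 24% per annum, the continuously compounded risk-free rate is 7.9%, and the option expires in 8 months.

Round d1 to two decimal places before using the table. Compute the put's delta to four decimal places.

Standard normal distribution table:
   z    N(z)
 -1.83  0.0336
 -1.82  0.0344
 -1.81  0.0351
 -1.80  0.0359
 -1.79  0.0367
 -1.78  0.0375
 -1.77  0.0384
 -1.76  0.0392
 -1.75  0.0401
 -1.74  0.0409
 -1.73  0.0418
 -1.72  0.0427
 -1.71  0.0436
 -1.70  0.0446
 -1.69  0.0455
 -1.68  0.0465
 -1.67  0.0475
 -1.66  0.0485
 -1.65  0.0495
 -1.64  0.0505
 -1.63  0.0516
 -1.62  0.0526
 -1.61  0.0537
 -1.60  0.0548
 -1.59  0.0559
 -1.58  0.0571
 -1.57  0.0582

σ√T = 0.24·√0.6667 = 0.1960
d₁ = [ln(200/300) + (0.079 + 0.24²/2)·0.6667] / 0.1960 = [-0.4055 + 0.0719] / 0.1960 = -1.7024 ⇒ -1.70
N(d₁) = N(-1.70) = 0.0446
Δ_put = N(d₁) − 1 = 0.0446 − 1 = -0.9554

-0.9554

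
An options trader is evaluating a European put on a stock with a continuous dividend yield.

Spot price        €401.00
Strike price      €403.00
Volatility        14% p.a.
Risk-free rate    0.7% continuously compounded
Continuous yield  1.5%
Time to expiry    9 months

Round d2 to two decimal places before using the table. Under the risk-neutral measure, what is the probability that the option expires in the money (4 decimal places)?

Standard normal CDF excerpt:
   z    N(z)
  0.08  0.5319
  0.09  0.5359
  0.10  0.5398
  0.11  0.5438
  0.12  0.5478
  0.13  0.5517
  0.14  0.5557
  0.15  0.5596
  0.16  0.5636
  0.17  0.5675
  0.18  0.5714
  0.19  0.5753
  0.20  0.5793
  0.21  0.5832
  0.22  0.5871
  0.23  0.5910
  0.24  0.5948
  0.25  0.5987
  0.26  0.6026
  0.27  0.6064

σ√T = 0.14·√0.75 = 0.1212
ln(S/K) + (r − q + σ²/2)T = ln(401/403) + (0.007 − 0.015 + 0.14²/2)·0.75 = -0.0050 + 0.0014 = -0.0036
d₁ = -0.0036 / 0.1212 = -0.0299 ≈ -0.03
d₂ = d₁ − σ√T = -0.0299 − 0.1212 = -0.1511 ≈ -0.15
Pr(exercise) under Q = N(−d₂) = N(0.15) = 0.5596

0.5596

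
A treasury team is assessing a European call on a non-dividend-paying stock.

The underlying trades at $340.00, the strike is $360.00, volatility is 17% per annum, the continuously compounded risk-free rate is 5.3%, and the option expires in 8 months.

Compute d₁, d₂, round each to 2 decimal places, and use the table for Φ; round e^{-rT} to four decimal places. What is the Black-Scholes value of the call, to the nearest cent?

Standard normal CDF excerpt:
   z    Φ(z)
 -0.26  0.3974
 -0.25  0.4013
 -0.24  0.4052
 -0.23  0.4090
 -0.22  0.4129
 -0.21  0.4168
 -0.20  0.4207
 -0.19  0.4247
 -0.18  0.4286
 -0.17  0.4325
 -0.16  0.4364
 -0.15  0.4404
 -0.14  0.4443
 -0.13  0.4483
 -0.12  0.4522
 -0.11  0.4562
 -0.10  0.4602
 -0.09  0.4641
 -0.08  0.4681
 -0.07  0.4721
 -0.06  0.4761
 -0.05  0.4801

$15.66

T = 0.6667;  σ√T = 0.1388
d₁ = [ln(340/360) + (0.053 + 0.17²/2)·0.6667] / 0.1388 = [-0.0572 + 0.0450] / 0.1388 = -0.0878 → -0.09
d₂ = d₁ − σ√T = -0.0878 − 0.1388 = -0.2266 → -0.23
e^(−rT) = e^(−0.053·0.6667) = 0.9653
N(d₁) = N(-0.09) = 0.4641;  N(d₂) = N(-0.23) = 0.4090
C = 340·0.4641 − 360·0.9653·0.4090 = 157.7940 − 142.1308 = 15.6632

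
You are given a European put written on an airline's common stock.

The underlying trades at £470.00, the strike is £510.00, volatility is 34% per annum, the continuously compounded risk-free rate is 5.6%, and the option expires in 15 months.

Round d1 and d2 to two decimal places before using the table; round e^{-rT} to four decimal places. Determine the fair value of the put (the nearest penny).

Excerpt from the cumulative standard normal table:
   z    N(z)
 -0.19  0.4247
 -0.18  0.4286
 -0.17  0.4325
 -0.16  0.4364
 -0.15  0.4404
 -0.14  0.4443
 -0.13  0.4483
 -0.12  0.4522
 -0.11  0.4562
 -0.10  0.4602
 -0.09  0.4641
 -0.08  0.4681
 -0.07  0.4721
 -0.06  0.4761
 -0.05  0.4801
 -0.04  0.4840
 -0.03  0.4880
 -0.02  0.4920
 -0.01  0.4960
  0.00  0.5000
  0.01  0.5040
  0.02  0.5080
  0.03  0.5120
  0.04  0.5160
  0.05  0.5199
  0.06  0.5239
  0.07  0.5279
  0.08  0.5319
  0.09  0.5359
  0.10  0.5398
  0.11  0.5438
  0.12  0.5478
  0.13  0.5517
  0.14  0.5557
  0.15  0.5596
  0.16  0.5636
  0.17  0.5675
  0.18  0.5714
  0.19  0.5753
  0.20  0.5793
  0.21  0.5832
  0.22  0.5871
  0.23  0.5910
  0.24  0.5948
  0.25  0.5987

T = 1.25;  σ√T = 0.3801
d₁ = [ln(470/510) + (0.056 + ½·0.34²)·1.25] / (σ√T) = (-0.0817 + 0.1423) / 0.3801 = 0.1593 ≈ 0.16
d₂ = 0.1593 − 0.3801 = -0.2208 ≈ -0.22
e^(−rT) = e^(−0.056·1.25) = 0.9324
P = 510·0.9324·N(0.22) − 470·N(-0.16) = 510·0.9324·0.5871 − 470·0.4364 = 279.1801 − 205.1080 = 74.0721

£74.07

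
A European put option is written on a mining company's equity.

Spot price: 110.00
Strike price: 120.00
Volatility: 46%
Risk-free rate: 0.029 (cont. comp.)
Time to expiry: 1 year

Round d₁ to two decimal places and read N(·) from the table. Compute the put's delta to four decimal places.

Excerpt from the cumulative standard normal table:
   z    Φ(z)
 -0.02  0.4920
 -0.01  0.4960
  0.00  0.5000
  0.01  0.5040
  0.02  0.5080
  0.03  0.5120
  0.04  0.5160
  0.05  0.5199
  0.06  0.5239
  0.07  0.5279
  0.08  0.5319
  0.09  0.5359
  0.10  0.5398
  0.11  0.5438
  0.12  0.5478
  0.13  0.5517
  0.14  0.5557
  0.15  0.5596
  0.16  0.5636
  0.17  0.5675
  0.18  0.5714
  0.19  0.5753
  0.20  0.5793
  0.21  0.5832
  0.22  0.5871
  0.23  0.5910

σ√T = 0.46 × 1.0000 = 0.4600
ln(S/K) + (r + σ²/2)T = ln(110/120) + (0.029 + 0.46²/2)·1 = -0.0870 + 0.1348 = 0.0478
d₁ = 0.0478 / 0.4600 = 0.1039 ⇒ 0.10
N(d₁) = N(0.10) = 0.5398
Δ_put = N(d₁) − 1 = 0.5398 − 1 = -0.4602

-0.4602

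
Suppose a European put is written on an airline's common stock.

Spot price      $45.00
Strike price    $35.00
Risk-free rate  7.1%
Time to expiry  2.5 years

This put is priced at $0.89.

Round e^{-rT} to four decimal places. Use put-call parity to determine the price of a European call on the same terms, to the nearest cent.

$16.58

e^(−rT) = e^(−0.071·2.5) = 0.8374
Put-call parity: C − P = S − K·e^(−rT) = 45 − 35·0.8374 = 45 − 29.3090 = 15.6910
C = P + (C − P) = 0.89 + (15.6910) = 16.5810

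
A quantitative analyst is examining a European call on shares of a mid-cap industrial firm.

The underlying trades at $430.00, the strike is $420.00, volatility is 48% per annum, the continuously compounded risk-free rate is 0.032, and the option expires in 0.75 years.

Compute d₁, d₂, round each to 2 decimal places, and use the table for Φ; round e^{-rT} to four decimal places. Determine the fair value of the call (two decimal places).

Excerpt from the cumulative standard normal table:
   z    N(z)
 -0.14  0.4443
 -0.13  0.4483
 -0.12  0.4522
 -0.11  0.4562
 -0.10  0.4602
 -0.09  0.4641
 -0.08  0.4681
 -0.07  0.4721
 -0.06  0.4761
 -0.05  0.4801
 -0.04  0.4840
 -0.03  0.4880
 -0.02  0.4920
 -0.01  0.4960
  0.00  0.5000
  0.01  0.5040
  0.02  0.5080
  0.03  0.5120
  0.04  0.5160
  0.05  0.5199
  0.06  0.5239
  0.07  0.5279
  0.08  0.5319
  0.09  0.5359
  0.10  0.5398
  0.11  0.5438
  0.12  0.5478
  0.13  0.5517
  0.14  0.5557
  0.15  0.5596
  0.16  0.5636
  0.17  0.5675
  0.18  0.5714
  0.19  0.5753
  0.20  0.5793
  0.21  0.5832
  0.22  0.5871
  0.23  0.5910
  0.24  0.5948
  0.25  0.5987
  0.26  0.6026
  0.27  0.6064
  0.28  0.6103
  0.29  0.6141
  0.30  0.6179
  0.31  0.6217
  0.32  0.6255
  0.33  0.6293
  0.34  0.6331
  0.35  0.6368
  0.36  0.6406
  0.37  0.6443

$78.66

T = 0.75;  σ√T = 0.4157
d₁ = [ln(430/420) + (0.032 + 0.48²/2)·0.75] / 0.4157 = [0.0235 + 0.1104] / 0.4157 = 0.3222 ≈ 0.32
d₂ = d₁ − σ√T = 0.3222 − 0.4157 = -0.0935 ≈ -0.09
e^(−rT) = e^(−0.032·0.75) = 0.9763
N(d₁) = N(0.32) = 0.6255;  N(d₂) = N(-0.09) = 0.4641
C = 430·0.6255 − 420·0.9763·0.4641 = 268.9650 − 190.3023 = 78.6627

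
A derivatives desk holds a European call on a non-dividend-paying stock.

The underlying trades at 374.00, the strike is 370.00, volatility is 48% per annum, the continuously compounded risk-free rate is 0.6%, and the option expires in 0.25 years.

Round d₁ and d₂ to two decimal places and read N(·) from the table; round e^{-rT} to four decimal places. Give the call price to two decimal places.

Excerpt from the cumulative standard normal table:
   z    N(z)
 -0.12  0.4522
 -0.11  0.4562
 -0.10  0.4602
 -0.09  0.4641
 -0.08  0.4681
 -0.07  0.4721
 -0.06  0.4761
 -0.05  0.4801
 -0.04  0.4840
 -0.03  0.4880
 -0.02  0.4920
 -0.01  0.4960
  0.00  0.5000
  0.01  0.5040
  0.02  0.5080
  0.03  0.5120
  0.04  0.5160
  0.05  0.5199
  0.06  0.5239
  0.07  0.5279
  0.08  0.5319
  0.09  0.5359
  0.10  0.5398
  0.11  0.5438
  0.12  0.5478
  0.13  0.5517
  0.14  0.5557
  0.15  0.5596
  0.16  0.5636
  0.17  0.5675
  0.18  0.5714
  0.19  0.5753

T = 0.25;  σ√T = 0.2400
ln(S/K) + (r + σ²/2)T = ln(374/370) + (0.006 + 0.48²/2)·0.25 = 0.0108 + 0.0303 = 0.0411
d₁ = 0.0411 / 0.2400 = 0.1711 → 0.17
d₂ = d₁ − σ√T = 0.1711 − 0.2400 = -0.0689 → -0.07
e^(−rT) = e^(−0.006·0.25) = 0.9985
N(d₁) = N(0.17) = 0.5675;  N(d₂) = N(-0.07) = 0.4721
C = 374·0.5675 − 370·0.9985·0.4721 = 212.2450 − 174.4150 = 37.8300

37.83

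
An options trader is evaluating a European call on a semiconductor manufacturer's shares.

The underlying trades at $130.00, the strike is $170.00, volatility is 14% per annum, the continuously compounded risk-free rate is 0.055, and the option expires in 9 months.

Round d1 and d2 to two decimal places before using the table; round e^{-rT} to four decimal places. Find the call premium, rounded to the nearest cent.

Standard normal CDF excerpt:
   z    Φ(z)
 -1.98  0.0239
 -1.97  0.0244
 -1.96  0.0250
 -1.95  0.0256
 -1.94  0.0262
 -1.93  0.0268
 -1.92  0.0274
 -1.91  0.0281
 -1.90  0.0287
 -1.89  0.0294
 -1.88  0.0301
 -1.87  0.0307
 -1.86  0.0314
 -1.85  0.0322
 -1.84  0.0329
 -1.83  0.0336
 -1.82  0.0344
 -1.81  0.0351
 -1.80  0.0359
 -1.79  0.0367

σ√T = 0.14 × 0.8660 = 0.1212
d₁ = [ln(130/170) + (0.055 + 0.14²/2)·0.75] / 0.1212 = [-0.2683 + 0.0486] / 0.1212 = -1.8118 which rounds to -1.81
d₂ = d₁ − σ√T = -1.8118 − 0.1212 = -1.9330 which rounds to -1.93
e^(−rT) = e^(−0.055·0.75) = 0.9596
C = 130·N(-1.81) − 170·0.9596·N(-1.93) = 130·0.0351 − 170·0.9596·0.0268 = 4.5630 − 4.3719 = 0.1911

$0.19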